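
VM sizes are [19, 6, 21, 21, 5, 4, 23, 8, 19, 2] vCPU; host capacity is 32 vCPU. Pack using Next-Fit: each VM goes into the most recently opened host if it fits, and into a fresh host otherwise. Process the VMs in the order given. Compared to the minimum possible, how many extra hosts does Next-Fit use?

Next-Fit: [19,6] [21] [21,5,4] [23,8] [19,2] → 5 hosts.
5 VMs exceed 16 vCPU (half the capacity), and no two of those can share a host, so at least 5 hosts are needed.
So 5 is already optimal.

0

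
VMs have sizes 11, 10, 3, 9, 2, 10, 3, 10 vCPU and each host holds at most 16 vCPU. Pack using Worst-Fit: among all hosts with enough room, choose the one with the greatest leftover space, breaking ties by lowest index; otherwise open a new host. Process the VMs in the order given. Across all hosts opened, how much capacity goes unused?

22

11 vCPU → host 1 (remaining 5 vCPU)
10 vCPU → host 2 (remaining 6 vCPU)
3 vCPU → host 2 (remaining 3 vCPU)
9 vCPU → host 3 (remaining 7 vCPU)
2 vCPU → host 3 (remaining 5 vCPU)
10 vCPU → host 4 (remaining 6 vCPU)
3 vCPU → host 4 (remaining 3 vCPU)
10 vCPU → host 5 (remaining 6 vCPU)
5 hosts × 16 vCPU = 80 vCPU; used 58 vCPU; unused 22 vCPU.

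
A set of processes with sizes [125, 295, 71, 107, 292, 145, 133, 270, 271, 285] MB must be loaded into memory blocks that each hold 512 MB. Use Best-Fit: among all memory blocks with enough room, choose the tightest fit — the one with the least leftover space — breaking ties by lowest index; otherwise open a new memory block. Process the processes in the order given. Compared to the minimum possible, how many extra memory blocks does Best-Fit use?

Best-Fit: [125,295,71] [107,292] [145,133] [270] [271] [285] → 6 memory blocks.
5 processes exceed 256 MB (half the capacity), and no two of those can share a memory block, so at least 5 memory blocks are needed.
An optimal packing achieves that bound: [295,145,71] [292,133] [285,125] [271,107] [270] → 5 memory blocks.
Excess: 6 − 5 = 1.

1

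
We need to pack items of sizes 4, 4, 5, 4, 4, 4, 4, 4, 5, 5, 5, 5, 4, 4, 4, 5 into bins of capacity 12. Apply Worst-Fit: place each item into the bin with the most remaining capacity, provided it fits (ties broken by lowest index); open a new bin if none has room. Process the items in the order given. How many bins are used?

7

4 → bin 1 (remaining 8)
4 → bin 1 (remaining 4)
5 → bin 2 (remaining 7)
4 → bin 2 (remaining 3)
4 → bin 1 (remaining 0)
4 → bin 3 (remaining 8)
4 → bin 3 (remaining 4)
4 → bin 3 (remaining 0)
5 → bin 4 (remaining 7)
5 → bin 4 (remaining 2)
5 → bin 5 (remaining 7)
5 → bin 5 (remaining 2)
4 → bin 6 (remaining 8)
4 → bin 6 (remaining 4)
4 → bin 6 (remaining 0)
5 → bin 7 (remaining 7)
Final bins: [4,4,4] [5,4] [4,4,4] [5,5] [5,5] [4,4,4] [5].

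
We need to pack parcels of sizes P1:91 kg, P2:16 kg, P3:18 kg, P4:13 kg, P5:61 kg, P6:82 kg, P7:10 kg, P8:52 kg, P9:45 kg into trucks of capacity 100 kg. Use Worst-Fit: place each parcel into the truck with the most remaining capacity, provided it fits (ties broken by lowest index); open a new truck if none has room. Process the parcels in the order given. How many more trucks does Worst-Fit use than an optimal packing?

Worst-Fit: [91] [16,18,13,10] [61] [82] [52,45] → 5 trucks.
Total size 388 kg; any packing needs at least ⌈388/100⌉ = 4 trucks.
An optimal packing achieves that bound: [91] [82,18] [61,16,13,10] [52,45] → 4 trucks.
Excess: 5 − 4 = 1.

1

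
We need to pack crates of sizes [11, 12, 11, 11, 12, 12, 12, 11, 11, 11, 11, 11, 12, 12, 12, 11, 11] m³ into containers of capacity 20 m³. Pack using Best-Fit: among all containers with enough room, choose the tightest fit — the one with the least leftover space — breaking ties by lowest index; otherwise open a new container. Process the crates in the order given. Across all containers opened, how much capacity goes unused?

container 1: place 11 m³, 9 m³ left
container 2: place 12 m³, 8 m³ left
container 3: place 11 m³, 9 m³ left
container 4: place 11 m³, 9 m³ left
container 5: place 12 m³, 8 m³ left
container 6: place 12 m³, 8 m³ left
container 7: place 12 m³, 8 m³ left
container 8: place 11 m³, 9 m³ left
container 9: place 11 m³, 9 m³ left
container 10: place 11 m³, 9 m³ left
container 11: place 11 m³, 9 m³ left
container 12: place 11 m³, 9 m³ left
container 13: place 12 m³, 8 m³ left
container 14: place 12 m³, 8 m³ left
container 15: place 12 m³, 8 m³ left
container 16: place 11 m³, 9 m³ left
container 17: place 11 m³, 9 m³ left
17 containers × 20 m³ = 340 m³; used 194 m³; unused 146 m³.

146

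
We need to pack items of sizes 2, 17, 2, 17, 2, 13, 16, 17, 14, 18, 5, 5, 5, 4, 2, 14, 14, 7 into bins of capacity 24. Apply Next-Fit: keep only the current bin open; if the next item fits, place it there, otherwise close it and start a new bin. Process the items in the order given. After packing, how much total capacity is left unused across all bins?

66

Put 2 in bin 1; 22 remain.
Put 17 in bin 1; 5 remain.
Put 2 in bin 1; 3 remain.
Put 17 in bin 2; 7 remain.
Put 2 in bin 2; 5 remain.
Put 13 in bin 3; 11 remain.
Put 16 in bin 4; 8 remain.
Put 17 in bin 5; 7 remain.
Put 14 in bin 6; 10 remain.
Put 18 in bin 7; 6 remain.
Put 5 in bin 7; 1 remain.
Put 5 in bin 8; 19 remain.
Put 5 in bin 8; 14 remain.
Put 4 in bin 8; 10 remain.
Put 2 in bin 8; 8 remain.
Put 14 in bin 9; 10 remain.
Put 14 in bin 10; 10 remain.
Put 7 in bin 10; 3 remain.
10 bins × 24 = 240; used 174; unused 66.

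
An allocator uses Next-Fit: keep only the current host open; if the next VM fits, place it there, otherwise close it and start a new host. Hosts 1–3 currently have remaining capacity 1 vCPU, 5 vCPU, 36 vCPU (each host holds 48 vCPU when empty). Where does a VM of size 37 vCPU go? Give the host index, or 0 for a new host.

Next-Fit only looks at host 3, which has 36 vCPU free.
37 vCPU does not fit, so a new host is opened.

0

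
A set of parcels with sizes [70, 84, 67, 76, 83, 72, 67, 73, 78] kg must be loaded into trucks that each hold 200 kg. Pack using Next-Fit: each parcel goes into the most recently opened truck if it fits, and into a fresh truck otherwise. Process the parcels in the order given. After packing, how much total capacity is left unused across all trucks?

330

70 kg → truck 1 (remaining 130 kg)
84 kg → truck 1 (remaining 46 kg)
67 kg → truck 2 (remaining 133 kg)
76 kg → truck 2 (remaining 57 kg)
83 kg → truck 3 (remaining 117 kg)
72 kg → truck 3 (remaining 45 kg)
67 kg → truck 4 (remaining 133 kg)
73 kg → truck 4 (remaining 60 kg)
78 kg → truck 5 (remaining 122 kg)
5 trucks × 200 kg = 1000 kg; used 670 kg; unused 330 kg.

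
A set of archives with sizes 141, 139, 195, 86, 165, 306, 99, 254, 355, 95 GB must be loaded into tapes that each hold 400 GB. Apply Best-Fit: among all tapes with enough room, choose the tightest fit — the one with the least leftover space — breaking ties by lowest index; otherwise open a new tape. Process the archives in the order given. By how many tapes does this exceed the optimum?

1

Best-Fit: [141,139,86] [195,165] [306] [99,254] [355] [95] → 6 tapes.
Total size 1835 GB; any packing needs at least ⌈1835/400⌉ = 5 tapes.
An optimal packing achieves that bound: [355] [306,86] [254,141] [195,165] [139,99,95] → 5 tapes.
Excess: 6 − 5 = 1.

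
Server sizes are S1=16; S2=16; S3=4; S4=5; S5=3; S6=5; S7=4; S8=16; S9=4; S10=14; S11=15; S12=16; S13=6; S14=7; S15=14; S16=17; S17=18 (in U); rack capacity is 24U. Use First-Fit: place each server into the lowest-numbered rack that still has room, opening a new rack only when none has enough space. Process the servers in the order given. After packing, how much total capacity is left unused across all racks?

60

S1 (16U) → rack 1 (remaining 8U)
S2 (16U) → rack 2 (remaining 8U)
S3 (4U) → rack 1 (remaining 4U)
S4 (5U) → rack 2 (remaining 3U)
S5 (3U) → rack 1 (remaining 1U)
S6 (5U) → rack 3 (remaining 19U)
S7 (4U) → rack 3 (remaining 15U)
S8 (16U) → rack 4 (remaining 8U)
S9 (4U) → rack 3 (remaining 11U)
S10 (14U) → rack 5 (remaining 10U)
S11 (15U) → rack 6 (remaining 9U)
S12 (16U) → rack 7 (remaining 8U)
S13 (6U) → rack 3 (remaining 5U)
S14 (7U) → rack 4 (remaining 1U)
S15 (14U) → rack 8 (remaining 10U)
S16 (17U) → rack 9 (remaining 7U)
S17 (18U) → rack 10 (remaining 6U)
10 racks × 24U = 240U; used 180U; unused 60U.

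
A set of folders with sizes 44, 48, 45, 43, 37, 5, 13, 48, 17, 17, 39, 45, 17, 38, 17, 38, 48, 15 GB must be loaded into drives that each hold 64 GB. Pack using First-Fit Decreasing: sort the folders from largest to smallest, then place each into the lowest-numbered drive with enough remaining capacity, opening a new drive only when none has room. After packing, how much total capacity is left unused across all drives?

Sorted descending: 48, 48, 48, 45, 45, 44, 43, 39, 38, 38, 37, 17, 17, 17, 17, 15, 13, 5.
drive 1: place 48 GB, 16 GB left
drive 2: place 48 GB, 16 GB left
drive 3: place 48 GB, 16 GB left
drive 4: place 45 GB, 19 GB left
drive 5: place 45 GB, 19 GB left
drive 6: place 44 GB, 20 GB left
drive 7: place 43 GB, 21 GB left
drive 8: place 39 GB, 25 GB left
drive 9: place 38 GB, 26 GB left
drive 10: place 38 GB, 26 GB left
drive 11: place 37 GB, 27 GB left
drive 4: place 17 GB, 2 GB left
drive 5: place 17 GB, 2 GB left
drive 6: place 17 GB, 3 GB left
drive 7: place 17 GB, 4 GB left
drive 1: place 15 GB, 1 GB left
drive 2: place 13 GB, 3 GB left
drive 3: place 5 GB, 11 GB left
11 drives × 64 GB = 704 GB; used 574 GB; unused 130 GB.

130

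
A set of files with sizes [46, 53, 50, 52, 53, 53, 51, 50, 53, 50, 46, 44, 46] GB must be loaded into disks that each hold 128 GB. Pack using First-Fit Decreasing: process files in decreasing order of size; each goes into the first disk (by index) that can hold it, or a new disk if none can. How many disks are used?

7 disks

Sorted descending: 53, 53, 53, 53, 52, 51, 50, 50, 50, 46, 46, 46, 44.
disk 1: place 53 GB, 75 GB left
disk 1: place 53 GB, 22 GB left
disk 2: place 53 GB, 75 GB left
disk 2: place 53 GB, 22 GB left
disk 3: place 52 GB, 76 GB left
disk 3: place 51 GB, 25 GB left
disk 4: place 50 GB, 78 GB left
disk 4: place 50 GB, 28 GB left
disk 5: place 50 GB, 78 GB left
disk 5: place 46 GB, 32 GB left
disk 6: place 46 GB, 82 GB left
disk 6: place 46 GB, 36 GB left
disk 7: place 44 GB, 84 GB left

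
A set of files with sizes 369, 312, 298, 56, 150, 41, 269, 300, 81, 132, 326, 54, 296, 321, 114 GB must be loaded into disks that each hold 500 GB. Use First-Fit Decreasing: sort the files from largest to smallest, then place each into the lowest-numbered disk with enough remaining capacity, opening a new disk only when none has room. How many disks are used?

8

Sorted descending: 369, 326, 321, 312, 300, 298, 296, 269, 150, 132, 114, 81, 56, 54, 41.
Put 369 GB in disk 1; 131 GB remain.
Put 326 GB in disk 2; 174 GB remain.
Put 321 GB in disk 3; 179 GB remain.
Put 312 GB in disk 4; 188 GB remain.
Put 300 GB in disk 5; 200 GB remain.
Put 298 GB in disk 6; 202 GB remain.
Put 296 GB in disk 7; 204 GB remain.
Put 269 GB in disk 8; 231 GB remain.
Put 150 GB in disk 2; 24 GB remain.
Put 132 GB in disk 3; 47 GB remain.
Put 114 GB in disk 1; 17 GB remain.
Put 81 GB in disk 4; 107 GB remain.
Put 56 GB in disk 4; 51 GB remain.
Put 54 GB in disk 5; 146 GB remain.
Put 41 GB in disk 3; 6 GB remain.
Final disks: [369,114] [326,150] [321,132,41] [312,81,56] [300,54] [298] [296] [269].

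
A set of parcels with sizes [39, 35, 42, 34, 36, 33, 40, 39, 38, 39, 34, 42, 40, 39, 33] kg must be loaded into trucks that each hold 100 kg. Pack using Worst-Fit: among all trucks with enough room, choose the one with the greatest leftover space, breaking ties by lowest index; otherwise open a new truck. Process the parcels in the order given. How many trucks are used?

Put 39 kg in truck 1; 61 kg remain.
Put 35 kg in truck 1; 26 kg remain.
Put 42 kg in truck 2; 58 kg remain.
Put 34 kg in truck 2; 24 kg remain.
Put 36 kg in truck 3; 64 kg remain.
Put 33 kg in truck 3; 31 kg remain.
Put 40 kg in truck 4; 60 kg remain.
Put 39 kg in truck 4; 21 kg remain.
Put 38 kg in truck 5; 62 kg remain.
Put 39 kg in truck 5; 23 kg remain.
Put 34 kg in truck 6; 66 kg remain.
Put 42 kg in truck 6; 24 kg remain.
Put 40 kg in truck 7; 60 kg remain.
Put 39 kg in truck 7; 21 kg remain.
Put 33 kg in truck 8; 67 kg remain.

8 trucks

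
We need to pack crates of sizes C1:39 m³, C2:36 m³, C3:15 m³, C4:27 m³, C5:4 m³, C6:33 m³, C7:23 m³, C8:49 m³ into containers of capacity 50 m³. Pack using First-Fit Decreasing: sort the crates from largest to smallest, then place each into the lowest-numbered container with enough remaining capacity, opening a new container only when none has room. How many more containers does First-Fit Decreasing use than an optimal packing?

0

First-Fit Decreasing: [49] [39,4] [36] [33,15] [27,23] → 5 containers.
Total size 226 m³; any packing needs at least ⌈226/50⌉ = 5 containers.
So 5 is already optimal.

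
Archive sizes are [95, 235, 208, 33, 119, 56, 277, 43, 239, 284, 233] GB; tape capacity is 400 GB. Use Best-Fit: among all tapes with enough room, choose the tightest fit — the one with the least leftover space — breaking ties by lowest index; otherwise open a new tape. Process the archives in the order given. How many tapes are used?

95 GB → tape 1 (remaining 305 GB)
235 GB → tape 1 (remaining 70 GB)
208 GB → tape 2 (remaining 192 GB)
33 GB → tape 1 (remaining 37 GB)
119 GB → tape 2 (remaining 73 GB)
56 GB → tape 2 (remaining 17 GB)
277 GB → tape 3 (remaining 123 GB)
43 GB → tape 3 (remaining 80 GB)
239 GB → tape 4 (remaining 161 GB)
284 GB → tape 5 (remaining 116 GB)
233 GB → tape 6 (remaining 167 GB)

6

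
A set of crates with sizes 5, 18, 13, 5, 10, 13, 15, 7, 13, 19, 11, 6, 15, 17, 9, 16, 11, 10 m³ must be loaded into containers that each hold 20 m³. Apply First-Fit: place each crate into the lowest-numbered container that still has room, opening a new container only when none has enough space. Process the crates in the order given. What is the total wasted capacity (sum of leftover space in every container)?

47

Put 5 m³ in container 1; 15 m³ remain.
Put 18 m³ in container 2; 2 m³ remain.
Put 13 m³ in container 1; 2 m³ remain.
Put 5 m³ in container 3; 15 m³ remain.
Put 10 m³ in container 3; 5 m³ remain.
Put 13 m³ in container 4; 7 m³ remain.
Put 15 m³ in container 5; 5 m³ remain.
Put 7 m³ in container 4; 0 m³ remain.
Put 13 m³ in container 6; 7 m³ remain.
Put 19 m³ in container 7; 1 m³ remain.
Put 11 m³ in container 8; 9 m³ remain.
Put 6 m³ in container 6; 1 m³ remain.
Put 15 m³ in container 9; 5 m³ remain.
Put 17 m³ in container 10; 3 m³ remain.
Put 9 m³ in container 8; 0 m³ remain.
Put 16 m³ in container 11; 4 m³ remain.
Put 11 m³ in container 12; 9 m³ remain.
Put 10 m³ in container 13; 10 m³ remain.
13 containers × 20 m³ = 260 m³; used 213 m³; unused 47 m³.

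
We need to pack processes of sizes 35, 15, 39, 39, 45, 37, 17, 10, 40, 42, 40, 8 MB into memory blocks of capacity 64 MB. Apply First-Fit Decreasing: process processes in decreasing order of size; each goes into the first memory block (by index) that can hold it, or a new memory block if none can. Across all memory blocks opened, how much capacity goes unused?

145

Sorted descending: 45, 42, 40, 40, 39, 39, 37, 35, 17, 15, 10, 8.
Put 45 MB in memory block 1; 19 MB remain.
Put 42 MB in memory block 2; 22 MB remain.
Put 40 MB in memory block 3; 24 MB remain.
Put 40 MB in memory block 4; 24 MB remain.
Put 39 MB in memory block 5; 25 MB remain.
Put 39 MB in memory block 6; 25 MB remain.
Put 37 MB in memory block 7; 27 MB remain.
Put 35 MB in memory block 8; 29 MB remain.
Put 17 MB in memory block 1; 2 MB remain.
Put 15 MB in memory block 2; 7 MB remain.
Put 10 MB in memory block 3; 14 MB remain.
Put 8 MB in memory block 3; 6 MB remain.
8 memory blocks × 64 MB = 512 MB; used 367 MB; unused 145 MB.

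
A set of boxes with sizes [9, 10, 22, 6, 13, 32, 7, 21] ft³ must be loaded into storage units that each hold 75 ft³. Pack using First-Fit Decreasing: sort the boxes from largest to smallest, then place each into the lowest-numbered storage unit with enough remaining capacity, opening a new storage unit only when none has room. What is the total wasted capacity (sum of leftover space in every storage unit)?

30

Sorted descending: 32, 22, 21, 13, 10, 9, 7, 6.
Put 32 ft³ in storage unit 1; 43 ft³ remain.
Put 22 ft³ in storage unit 1; 21 ft³ remain.
Put 21 ft³ in storage unit 1; 0 ft³ remain.
Put 13 ft³ in storage unit 2; 62 ft³ remain.
Put 10 ft³ in storage unit 2; 52 ft³ remain.
Put 9 ft³ in storage unit 2; 43 ft³ remain.
Put 7 ft³ in storage unit 2; 36 ft³ remain.
Put 6 ft³ in storage unit 2; 30 ft³ remain.
2 storage units × 75 ft³ = 150 ft³; used 120 ft³; unused 30 ft³.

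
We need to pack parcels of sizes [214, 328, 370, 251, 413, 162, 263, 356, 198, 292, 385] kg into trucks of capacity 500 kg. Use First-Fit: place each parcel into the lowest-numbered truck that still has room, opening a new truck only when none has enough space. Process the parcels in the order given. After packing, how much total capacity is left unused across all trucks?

214 kg → truck 1 (remaining 286 kg)
328 kg → truck 2 (remaining 172 kg)
370 kg → truck 3 (remaining 130 kg)
251 kg → truck 1 (remaining 35 kg)
413 kg → truck 4 (remaining 87 kg)
162 kg → truck 2 (remaining 10 kg)
263 kg → truck 5 (remaining 237 kg)
356 kg → truck 6 (remaining 144 kg)
198 kg → truck 5 (remaining 39 kg)
292 kg → truck 7 (remaining 208 kg)
385 kg → truck 8 (remaining 115 kg)
8 trucks × 500 kg = 4000 kg; used 3232 kg; unused 768 kg.

768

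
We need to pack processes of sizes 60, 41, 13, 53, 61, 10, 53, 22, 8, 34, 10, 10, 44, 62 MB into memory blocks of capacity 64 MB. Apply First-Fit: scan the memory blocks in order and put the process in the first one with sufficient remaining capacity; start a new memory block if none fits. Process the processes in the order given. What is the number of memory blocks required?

Put 60 MB in memory block 1; 4 MB remain.
Put 41 MB in memory block 2; 23 MB remain.
Put 13 MB in memory block 2; 10 MB remain.
Put 53 MB in memory block 3; 11 MB remain.
Put 61 MB in memory block 4; 3 MB remain.
Put 10 MB in memory block 2; 0 MB remain.
Put 53 MB in memory block 5; 11 MB remain.
Put 22 MB in memory block 6; 42 MB remain.
Put 8 MB in memory block 3; 3 MB remain.
Put 34 MB in memory block 6; 8 MB remain.
Put 10 MB in memory block 5; 1 MB remain.
Put 10 MB in memory block 7; 54 MB remain.
Put 44 MB in memory block 7; 10 MB remain.
Put 62 MB in memory block 8; 2 MB remain.

8 memory blocks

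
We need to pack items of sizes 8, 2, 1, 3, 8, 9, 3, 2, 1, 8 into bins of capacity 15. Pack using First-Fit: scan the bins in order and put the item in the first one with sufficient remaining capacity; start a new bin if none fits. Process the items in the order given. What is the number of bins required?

8 → bin 1 (remaining 7)
2 → bin 1 (remaining 5)
1 → bin 1 (remaining 4)
3 → bin 1 (remaining 1)
8 → bin 2 (remaining 7)
9 → bin 3 (remaining 6)
3 → bin 2 (remaining 4)
2 → bin 2 (remaining 2)
1 → bin 1 (remaining 0)
8 → bin 4 (remaining 7)
Final bins: [8,2,1,3,1] [8,3,2] [9] [8].

4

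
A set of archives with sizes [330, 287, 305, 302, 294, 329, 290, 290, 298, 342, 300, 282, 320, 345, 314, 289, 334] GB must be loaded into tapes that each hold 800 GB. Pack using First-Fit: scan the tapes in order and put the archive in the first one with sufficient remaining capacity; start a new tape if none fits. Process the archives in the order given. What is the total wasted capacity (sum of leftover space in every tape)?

330 GB → tape 1 (remaining 470 GB)
287 GB → tape 1 (remaining 183 GB)
305 GB → tape 2 (remaining 495 GB)
302 GB → tape 2 (remaining 193 GB)
294 GB → tape 3 (remaining 506 GB)
329 GB → tape 3 (remaining 177 GB)
290 GB → tape 4 (remaining 510 GB)
290 GB → tape 4 (remaining 220 GB)
298 GB → tape 5 (remaining 502 GB)
342 GB → tape 5 (remaining 160 GB)
300 GB → tape 6 (remaining 500 GB)
282 GB → tape 6 (remaining 218 GB)
320 GB → tape 7 (remaining 480 GB)
345 GB → tape 7 (remaining 135 GB)
314 GB → tape 8 (remaining 486 GB)
289 GB → tape 8 (remaining 197 GB)
334 GB → tape 9 (remaining 466 GB)
9 tapes × 800 GB = 7200 GB; used 5251 GB; unused 1949 GB.

1949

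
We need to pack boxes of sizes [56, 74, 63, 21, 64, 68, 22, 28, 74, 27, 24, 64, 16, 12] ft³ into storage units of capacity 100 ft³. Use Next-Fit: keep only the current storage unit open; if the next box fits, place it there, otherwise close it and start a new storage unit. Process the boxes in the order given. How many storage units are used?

9

Put 56 ft³ in storage unit 1; 44 ft³ remain.
Put 74 ft³ in storage unit 2; 26 ft³ remain.
Put 63 ft³ in storage unit 3; 37 ft³ remain.
Put 21 ft³ in storage unit 3; 16 ft³ remain.
Put 64 ft³ in storage unit 4; 36 ft³ remain.
Put 68 ft³ in storage unit 5; 32 ft³ remain.
Put 22 ft³ in storage unit 5; 10 ft³ remain.
Put 28 ft³ in storage unit 6; 72 ft³ remain.
Put 74 ft³ in storage unit 7; 26 ft³ remain.
Put 27 ft³ in storage unit 8; 73 ft³ remain.
Put 24 ft³ in storage unit 8; 49 ft³ remain.
Put 64 ft³ in storage unit 9; 36 ft³ remain.
Put 16 ft³ in storage unit 9; 20 ft³ remain.
Put 12 ft³ in storage unit 9; 8 ft³ remain.
Final storage units: [56] [74] [63,21] [64] [68,22] [28] [74] [27,24] [64,16,12].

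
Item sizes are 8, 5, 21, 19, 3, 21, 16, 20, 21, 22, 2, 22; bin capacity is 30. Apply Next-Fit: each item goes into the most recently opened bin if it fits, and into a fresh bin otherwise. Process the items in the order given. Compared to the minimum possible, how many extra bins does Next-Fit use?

1

Next-Fit: [8,5] [21] [19,3] [21] [16] [20] [21] [22,2] [22] → 9 bins.
8 items exceed 15 (half the capacity), and no two of those can share a bin, so at least 8 bins are needed.
An optimal packing achieves that bound: [22,8] [22,5,3] [21,2] [21] [21] [20] [19] [16] → 8 bins.
Excess: 9 − 8 = 1.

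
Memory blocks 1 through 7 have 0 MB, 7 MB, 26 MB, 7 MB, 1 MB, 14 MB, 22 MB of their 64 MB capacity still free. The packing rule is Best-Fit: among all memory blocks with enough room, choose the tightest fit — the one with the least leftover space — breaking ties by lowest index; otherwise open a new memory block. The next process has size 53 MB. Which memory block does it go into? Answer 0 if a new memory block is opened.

No memory block has ≥ 53 MB free, so a new memory block is opened.

0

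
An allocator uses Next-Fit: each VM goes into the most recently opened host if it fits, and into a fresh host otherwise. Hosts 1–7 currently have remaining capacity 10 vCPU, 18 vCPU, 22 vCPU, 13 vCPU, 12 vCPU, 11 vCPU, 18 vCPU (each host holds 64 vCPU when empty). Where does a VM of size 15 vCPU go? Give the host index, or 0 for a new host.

7

Next-Fit only looks at host 7, which has 18 vCPU free.
15 vCPU fits there.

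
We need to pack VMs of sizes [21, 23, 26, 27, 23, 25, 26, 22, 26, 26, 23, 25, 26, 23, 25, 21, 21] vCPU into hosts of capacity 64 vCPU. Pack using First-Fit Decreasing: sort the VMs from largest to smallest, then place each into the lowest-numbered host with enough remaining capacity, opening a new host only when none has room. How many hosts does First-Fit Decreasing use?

Sorted descending: 27, 26, 26, 26, 26, 26, 25, 25, 25, 23, 23, 23, 23, 22, 21, 21, 21.
27 vCPU → host 1 (remaining 37 vCPU)
26 vCPU → host 1 (remaining 11 vCPU)
26 vCPU → host 2 (remaining 38 vCPU)
26 vCPU → host 2 (remaining 12 vCPU)
26 vCPU → host 3 (remaining 38 vCPU)
26 vCPU → host 3 (remaining 12 vCPU)
25 vCPU → host 4 (remaining 39 vCPU)
25 vCPU → host 4 (remaining 14 vCPU)
25 vCPU → host 5 (remaining 39 vCPU)
23 vCPU → host 5 (remaining 16 vCPU)
23 vCPU → host 6 (remaining 41 vCPU)
23 vCPU → host 6 (remaining 18 vCPU)
23 vCPU → host 7 (remaining 41 vCPU)
22 vCPU → host 7 (remaining 19 vCPU)
21 vCPU → host 8 (remaining 43 vCPU)
21 vCPU → host 8 (remaining 22 vCPU)
21 vCPU → host 8 (remaining 1 vCPU)

8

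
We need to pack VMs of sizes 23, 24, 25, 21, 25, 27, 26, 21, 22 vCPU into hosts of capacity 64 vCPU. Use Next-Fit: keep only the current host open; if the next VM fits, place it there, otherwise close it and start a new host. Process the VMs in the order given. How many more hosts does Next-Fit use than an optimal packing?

1

Next-Fit: [23,24] [25,21] [25,27] [26,21] [22] → 5 hosts.
Total size 214 vCPU; any packing needs at least ⌈214/64⌉ = 4 hosts.
An optimal packing achieves that bound: [27,26] [25,25] [24,23] [22,21,21] → 4 hosts.
Excess: 5 − 4 = 1.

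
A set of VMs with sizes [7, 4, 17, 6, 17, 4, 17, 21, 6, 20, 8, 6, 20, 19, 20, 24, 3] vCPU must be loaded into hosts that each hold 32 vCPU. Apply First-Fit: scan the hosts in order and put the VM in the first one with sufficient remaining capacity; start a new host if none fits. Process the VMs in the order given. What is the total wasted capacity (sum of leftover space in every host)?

7 vCPU → host 1 (remaining 25 vCPU)
4 vCPU → host 1 (remaining 21 vCPU)
17 vCPU → host 1 (remaining 4 vCPU)
6 vCPU → host 2 (remaining 26 vCPU)
17 vCPU → host 2 (remaining 9 vCPU)
4 vCPU → host 1 (remaining 0 vCPU)
17 vCPU → host 3 (remaining 15 vCPU)
21 vCPU → host 4 (remaining 11 vCPU)
6 vCPU → host 2 (remaining 3 vCPU)
20 vCPU → host 5 (remaining 12 vCPU)
8 vCPU → host 3 (remaining 7 vCPU)
6 vCPU → host 3 (remaining 1 vCPU)
20 vCPU → host 6 (remaining 12 vCPU)
19 vCPU → host 7 (remaining 13 vCPU)
20 vCPU → host 8 (remaining 12 vCPU)
24 vCPU → host 9 (remaining 8 vCPU)
3 vCPU → host 2 (remaining 0 vCPU)
9 hosts × 32 vCPU = 288 vCPU; used 219 vCPU; unused 69 vCPU.

69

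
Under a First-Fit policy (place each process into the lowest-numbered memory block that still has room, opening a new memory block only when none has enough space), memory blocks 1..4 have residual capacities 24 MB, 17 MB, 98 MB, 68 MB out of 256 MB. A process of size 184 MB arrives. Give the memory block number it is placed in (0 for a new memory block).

No memory block has ≥ 184 MB free, so a new memory block is opened.

0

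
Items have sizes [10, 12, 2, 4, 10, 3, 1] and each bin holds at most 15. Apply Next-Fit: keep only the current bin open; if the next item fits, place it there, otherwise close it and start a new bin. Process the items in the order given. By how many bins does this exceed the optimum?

Next-Fit: [10] [12,2] [4,10] [3,1] → 4 bins.
Total size 42; any packing needs at least ⌈42/15⌉ = 3 bins.
An optimal packing achieves that bound: [12,3] [10,4,1] [10,2] → 3 bins.
Excess: 4 − 3 = 1.

1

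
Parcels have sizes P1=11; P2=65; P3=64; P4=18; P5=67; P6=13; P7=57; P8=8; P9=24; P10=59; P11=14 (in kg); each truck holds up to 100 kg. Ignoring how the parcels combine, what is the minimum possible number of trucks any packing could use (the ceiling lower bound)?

4 trucks

Total size = 11 + 65 + 64 + 18 + 67 + 13 + 57 + 8 + 24 + 59 + 14 = 400 kg.
⌈400 / 100⌉ = 4.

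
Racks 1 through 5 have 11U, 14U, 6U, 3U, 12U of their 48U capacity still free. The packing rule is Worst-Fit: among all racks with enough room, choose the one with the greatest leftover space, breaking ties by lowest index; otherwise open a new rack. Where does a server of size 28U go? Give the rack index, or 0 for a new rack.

0

No rack has ≥ 28U free, so a new rack is opened.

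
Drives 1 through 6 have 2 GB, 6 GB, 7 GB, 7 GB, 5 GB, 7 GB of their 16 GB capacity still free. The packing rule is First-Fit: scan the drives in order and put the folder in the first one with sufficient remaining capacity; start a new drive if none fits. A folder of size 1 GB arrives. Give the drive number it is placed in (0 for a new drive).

1

Drives with room: drive 1 (2 GB), drive 2 (6 GB), drive 3 (7 GB), drive 4 (7 GB), drive 5 (5 GB), drive 6 (7 GB).
The first with room is drive 1.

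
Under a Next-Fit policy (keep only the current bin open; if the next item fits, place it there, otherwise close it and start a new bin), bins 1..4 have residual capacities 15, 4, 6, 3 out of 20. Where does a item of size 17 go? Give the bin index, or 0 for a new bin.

0

Next-Fit only looks at bin 4, which has 3 free.
17 does not fit, so a new bin is opened.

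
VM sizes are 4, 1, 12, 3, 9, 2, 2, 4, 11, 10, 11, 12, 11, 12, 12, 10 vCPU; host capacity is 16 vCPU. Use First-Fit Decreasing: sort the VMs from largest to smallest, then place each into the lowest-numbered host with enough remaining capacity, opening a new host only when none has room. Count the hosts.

10

Sorted descending: 12, 12, 12, 12, 11, 11, 11, 10, 10, 9, 4, 4, 3, 2, 2, 1.
Put 12 vCPU in host 1; 4 vCPU remain.
Put 12 vCPU in host 2; 4 vCPU remain.
Put 12 vCPU in host 3; 4 vCPU remain.
Put 12 vCPU in host 4; 4 vCPU remain.
Put 11 vCPU in host 5; 5 vCPU remain.
Put 11 vCPU in host 6; 5 vCPU remain.
Put 11 vCPU in host 7; 5 vCPU remain.
Put 10 vCPU in host 8; 6 vCPU remain.
Put 10 vCPU in host 9; 6 vCPU remain.
Put 9 vCPU in host 10; 7 vCPU remain.
Put 4 vCPU in host 1; 0 vCPU remain.
Put 4 vCPU in host 2; 0 vCPU remain.
Put 3 vCPU in host 3; 1 vCPU remain.
Put 2 vCPU in host 4; 2 vCPU remain.
Put 2 vCPU in host 4; 0 vCPU remain.
Put 1 vCPU in host 3; 0 vCPU remain.
Final hosts: [12,4] [12,4] [12,3,1] [12,2,2] [11] [11] [11] [10] [10] [9].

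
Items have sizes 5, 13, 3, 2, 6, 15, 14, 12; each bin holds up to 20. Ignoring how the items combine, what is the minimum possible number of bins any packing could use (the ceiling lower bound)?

Total size = 5 + 13 + 3 + 2 + 6 + 15 + 14 + 12 = 70.
⌈70 / 20⌉ = 4.

4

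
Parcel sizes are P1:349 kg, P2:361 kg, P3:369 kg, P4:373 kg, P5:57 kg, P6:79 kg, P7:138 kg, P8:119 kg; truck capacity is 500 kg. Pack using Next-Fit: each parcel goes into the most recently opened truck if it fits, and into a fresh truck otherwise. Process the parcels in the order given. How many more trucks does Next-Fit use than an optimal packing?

Next-Fit: [349] [361] [369] [373,57] [79,138,119] → 5 trucks.
Total size 1845 kg; any packing needs at least ⌈1845/500⌉ = 4 trucks.
An optimal packing achieves that bound: [373,119] [369,79] [361,138] [349,57] → 4 trucks.
Excess: 5 − 4 = 1.

1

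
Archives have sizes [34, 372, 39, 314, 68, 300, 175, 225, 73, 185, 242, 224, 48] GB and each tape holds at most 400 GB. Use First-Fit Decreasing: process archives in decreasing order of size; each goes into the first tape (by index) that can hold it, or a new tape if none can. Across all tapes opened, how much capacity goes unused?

501

Sorted descending: 372, 314, 300, 242, 225, 224, 185, 175, 73, 68, 48, 39, 34.
tape 1: place 372 GB, 28 GB left
tape 2: place 314 GB, 86 GB left
tape 3: place 300 GB, 100 GB left
tape 4: place 242 GB, 158 GB left
tape 5: place 225 GB, 175 GB left
tape 6: place 224 GB, 176 GB left
tape 7: place 185 GB, 215 GB left
tape 5: place 175 GB, 0 GB left
tape 2: place 73 GB, 13 GB left
tape 3: place 68 GB, 32 GB left
tape 4: place 48 GB, 110 GB left
tape 4: place 39 GB, 71 GB left
tape 4: place 34 GB, 37 GB left
7 tapes × 400 GB = 2800 GB; used 2299 GB; unused 501 GB.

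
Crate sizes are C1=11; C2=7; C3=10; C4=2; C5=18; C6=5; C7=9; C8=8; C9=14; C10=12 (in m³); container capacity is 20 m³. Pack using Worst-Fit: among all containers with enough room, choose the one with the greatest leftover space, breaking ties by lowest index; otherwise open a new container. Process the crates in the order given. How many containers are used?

6

container 1: place C1 (11 m³), 9 m³ left
container 1: place C2 (7 m³), 2 m³ left
container 2: place C3 (10 m³), 10 m³ left
container 2: place C4 (2 m³), 8 m³ left
container 3: place C5 (18 m³), 2 m³ left
container 2: place C6 (5 m³), 3 m³ left
container 4: place C7 (9 m³), 11 m³ left
container 4: place C8 (8 m³), 3 m³ left
container 5: place C9 (14 m³), 6 m³ left
container 6: place C10 (12 m³), 8 m³ left
Final containers: [11,7] [10,2,5] [18] [9,8] [14] [12].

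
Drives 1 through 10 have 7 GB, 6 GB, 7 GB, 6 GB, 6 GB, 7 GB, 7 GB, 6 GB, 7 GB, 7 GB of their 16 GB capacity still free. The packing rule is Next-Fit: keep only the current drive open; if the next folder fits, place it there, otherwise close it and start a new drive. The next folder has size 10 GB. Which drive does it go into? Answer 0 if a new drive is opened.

0

Next-Fit only looks at drive 10, which has 7 GB free.
10 GB does not fit, so a new drive is opened.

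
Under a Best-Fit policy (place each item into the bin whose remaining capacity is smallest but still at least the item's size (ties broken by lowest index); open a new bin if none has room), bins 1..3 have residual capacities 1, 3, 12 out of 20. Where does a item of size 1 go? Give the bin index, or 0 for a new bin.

1

Bins with room: bin 1 (1), bin 2 (3), bin 3 (12).
Tightest fit is bin 1 with 1 free.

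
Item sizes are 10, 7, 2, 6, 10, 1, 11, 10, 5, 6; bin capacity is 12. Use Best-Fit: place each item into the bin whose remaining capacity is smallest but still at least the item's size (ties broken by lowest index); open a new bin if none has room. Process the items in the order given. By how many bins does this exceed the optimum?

Best-Fit: [10,2] [7,5] [6,6] [10,1] [11] [10] → 6 bins.
Total size 68; any packing needs at least ⌈68/12⌉ = 6 bins.
So 6 is already optimal.

0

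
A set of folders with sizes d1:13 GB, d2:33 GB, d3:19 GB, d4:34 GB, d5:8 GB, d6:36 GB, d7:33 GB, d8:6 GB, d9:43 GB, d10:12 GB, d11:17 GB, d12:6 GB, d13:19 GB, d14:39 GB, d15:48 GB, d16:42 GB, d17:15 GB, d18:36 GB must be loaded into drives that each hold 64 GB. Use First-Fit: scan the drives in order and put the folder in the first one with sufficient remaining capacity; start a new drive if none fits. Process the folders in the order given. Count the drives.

d1 (13 GB) → drive 1 (remaining 51 GB)
d2 (33 GB) → drive 1 (remaining 18 GB)
d3 (19 GB) → drive 2 (remaining 45 GB)
d4 (34 GB) → drive 2 (remaining 11 GB)
d5 (8 GB) → drive 1 (remaining 10 GB)
d6 (36 GB) → drive 3 (remaining 28 GB)
d7 (33 GB) → drive 4 (remaining 31 GB)
d8 (6 GB) → drive 1 (remaining 4 GB)
d9 (43 GB) → drive 5 (remaining 21 GB)
d10 (12 GB) → drive 3 (remaining 16 GB)
d11 (17 GB) → drive 4 (remaining 14 GB)
d12 (6 GB) → drive 2 (remaining 5 GB)
d13 (19 GB) → drive 5 (remaining 2 GB)
d14 (39 GB) → drive 6 (remaining 25 GB)
d15 (48 GB) → drive 7 (remaining 16 GB)
d16 (42 GB) → drive 8 (remaining 22 GB)
d17 (15 GB) → drive 3 (remaining 1 GB)
d18 (36 GB) → drive 9 (remaining 28 GB)

9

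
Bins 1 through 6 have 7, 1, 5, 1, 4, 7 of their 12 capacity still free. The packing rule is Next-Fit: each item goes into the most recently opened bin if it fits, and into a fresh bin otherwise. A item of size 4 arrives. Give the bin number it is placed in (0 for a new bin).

6

Next-Fit only looks at bin 6, which has 7 free.
4 fits there.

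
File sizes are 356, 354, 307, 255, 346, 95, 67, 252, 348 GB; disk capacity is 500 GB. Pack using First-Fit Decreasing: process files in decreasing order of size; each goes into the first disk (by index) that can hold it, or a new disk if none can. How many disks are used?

7

Sorted descending: 356, 354, 348, 346, 307, 255, 252, 95, 67.
disk 1: place 356 GB, 144 GB left
disk 2: place 354 GB, 146 GB left
disk 3: place 348 GB, 152 GB left
disk 4: place 346 GB, 154 GB left
disk 5: place 307 GB, 193 GB left
disk 6: place 255 GB, 245 GB left
disk 7: place 252 GB, 248 GB left
disk 1: place 95 GB, 49 GB left
disk 2: place 67 GB, 79 GB left
Final disks: [356,95] [354,67] [348] [346] [307] [255] [252].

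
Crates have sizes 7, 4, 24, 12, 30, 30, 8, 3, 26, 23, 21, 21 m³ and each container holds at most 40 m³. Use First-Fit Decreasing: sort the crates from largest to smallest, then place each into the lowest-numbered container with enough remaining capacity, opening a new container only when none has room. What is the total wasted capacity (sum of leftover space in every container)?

71

Sorted descending: 30, 30, 26, 24, 23, 21, 21, 12, 8, 7, 4, 3.
Put 30 m³ in container 1; 10 m³ remain.
Put 30 m³ in container 2; 10 m³ remain.
Put 26 m³ in container 3; 14 m³ remain.
Put 24 m³ in container 4; 16 m³ remain.
Put 23 m³ in container 5; 17 m³ remain.
Put 21 m³ in container 6; 19 m³ remain.
Put 21 m³ in container 7; 19 m³ remain.
Put 12 m³ in container 3; 2 m³ remain.
Put 8 m³ in container 1; 2 m³ remain.
Put 7 m³ in container 2; 3 m³ remain.
Put 4 m³ in container 4; 12 m³ remain.
Put 3 m³ in container 2; 0 m³ remain.
7 containers × 40 m³ = 280 m³; used 209 m³; unused 71 m³.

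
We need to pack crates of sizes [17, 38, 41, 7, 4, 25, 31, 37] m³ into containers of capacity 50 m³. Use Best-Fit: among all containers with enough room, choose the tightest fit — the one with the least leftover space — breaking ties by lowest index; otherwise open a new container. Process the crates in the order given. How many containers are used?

5

Put 17 m³ in container 1; 33 m³ remain.
Put 38 m³ in container 2; 12 m³ remain.
Put 41 m³ in container 3; 9 m³ remain.
Put 7 m³ in container 3; 2 m³ remain.
Put 4 m³ in container 2; 8 m³ remain.
Put 25 m³ in container 1; 8 m³ remain.
Put 31 m³ in container 4; 19 m³ remain.
Put 37 m³ in container 5; 13 m³ remain.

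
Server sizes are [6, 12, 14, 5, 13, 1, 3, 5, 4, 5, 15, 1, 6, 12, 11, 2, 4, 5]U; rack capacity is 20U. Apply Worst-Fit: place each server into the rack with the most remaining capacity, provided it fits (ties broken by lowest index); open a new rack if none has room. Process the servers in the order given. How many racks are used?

Put 6U in rack 1; 14U remain.
Put 12U in rack 1; 2U remain.
Put 14U in rack 2; 6U remain.
Put 5U in rack 2; 1U remain.
Put 13U in rack 3; 7U remain.
Put 1U in rack 3; 6U remain.
Put 3U in rack 3; 3U remain.
Put 5U in rack 4; 15U remain.
Put 4U in rack 4; 11U remain.
Put 5U in rack 4; 6U remain.
Put 15U in rack 5; 5U remain.
Put 1U in rack 4; 5U remain.
Put 6U in rack 6; 14U remain.
Put 12U in rack 6; 2U remain.
Put 11U in rack 7; 9U remain.
Put 2U in rack 7; 7U remain.
Put 4U in rack 7; 3U remain.
Put 5U in rack 4; 0U remain.

7 racks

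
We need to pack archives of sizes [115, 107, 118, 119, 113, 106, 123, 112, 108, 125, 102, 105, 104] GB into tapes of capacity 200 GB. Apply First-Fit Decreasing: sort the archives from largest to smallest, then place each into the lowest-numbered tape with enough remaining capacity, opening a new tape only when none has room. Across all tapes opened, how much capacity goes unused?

1143

Sorted descending: 125, 123, 119, 118, 115, 113, 112, 108, 107, 106, 105, 104, 102.
Put 125 GB in tape 1; 75 GB remain.
Put 123 GB in tape 2; 77 GB remain.
Put 119 GB in tape 3; 81 GB remain.
Put 118 GB in tape 4; 82 GB remain.
Put 115 GB in tape 5; 85 GB remain.
Put 113 GB in tape 6; 87 GB remain.
Put 112 GB in tape 7; 88 GB remain.
Put 108 GB in tape 8; 92 GB remain.
Put 107 GB in tape 9; 93 GB remain.
Put 106 GB in tape 10; 94 GB remain.
Put 105 GB in tape 11; 95 GB remain.
Put 104 GB in tape 12; 96 GB remain.
Put 102 GB in tape 13; 98 GB remain.
13 tapes × 200 GB = 2600 GB; used 1457 GB; unused 1143 GB.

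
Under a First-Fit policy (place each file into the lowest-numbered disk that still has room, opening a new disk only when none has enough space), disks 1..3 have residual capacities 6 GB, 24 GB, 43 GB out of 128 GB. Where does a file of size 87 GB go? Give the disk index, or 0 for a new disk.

0

No disk has ≥ 87 GB free, so a new disk is opened.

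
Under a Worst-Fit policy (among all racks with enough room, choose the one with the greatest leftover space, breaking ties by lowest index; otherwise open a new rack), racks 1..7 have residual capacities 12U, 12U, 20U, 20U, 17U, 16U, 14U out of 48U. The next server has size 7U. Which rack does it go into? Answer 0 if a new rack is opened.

3

Racks with room: rack 1 (12U), rack 2 (12U), rack 3 (20U), rack 4 (20U), rack 5 (17U), rack 6 (16U), rack 7 (14U).
Most room is rack 3 with 20U free.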